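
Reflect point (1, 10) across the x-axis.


Reflection across x-axis: (x, y) -> (x, -y)
(1, 10) -> (1, -10)

(1, -10)


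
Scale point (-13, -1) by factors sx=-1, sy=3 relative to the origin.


Scaling: (x*sx, y*sy) = (-13*-1, -1*3) = (13, -3)

(13, -3)


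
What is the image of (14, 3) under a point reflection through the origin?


Reflection through origin: (x, y) -> (-x, -y)
(14, 3) -> (-14, -3)

(-14, -3)


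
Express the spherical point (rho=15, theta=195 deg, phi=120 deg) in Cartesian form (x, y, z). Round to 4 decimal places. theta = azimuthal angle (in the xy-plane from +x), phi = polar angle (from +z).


x = 15 * sin(120) * cos(195) = -12.5477
y = 15 * sin(120) * sin(195) = -3.3622
z = 15 * cos(120) = -7.5

(-12.5477, -3.3622, -7.5)


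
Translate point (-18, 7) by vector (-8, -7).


Translation: (x+dx, y+dy) = (-18+-8, 7+-7) = (-26, 0)

(-26, 0)


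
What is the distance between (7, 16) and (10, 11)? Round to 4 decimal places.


d = sqrt((10-7)^2 + (11-16)^2) = 5.831

5.831


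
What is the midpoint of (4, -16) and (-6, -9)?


Midpoint = ((4+-6)/2, (-16+-9)/2) = (-1, -12.5)

(-1, -12.5)


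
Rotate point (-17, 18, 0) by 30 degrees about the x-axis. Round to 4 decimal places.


x' = -17
y' = 18*cos(30) - 0*sin(30) = 15.5885
z' = 18*sin(30) + 0*cos(30) = 9

(-17, 15.5885, 9)


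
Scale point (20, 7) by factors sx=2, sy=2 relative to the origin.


Scaling: (x*sx, y*sy) = (20*2, 7*2) = (40, 14)

(40, 14)


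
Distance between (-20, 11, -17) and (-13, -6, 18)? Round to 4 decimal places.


d = sqrt((-13--20)^2 + (-6-11)^2 + (18--17)^2) = 39.5348

39.5348


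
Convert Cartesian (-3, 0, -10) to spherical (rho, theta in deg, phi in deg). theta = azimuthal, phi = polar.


rho = sqrt((-3)^2 + 0^2 + (-10)^2) = 10.4403
theta = atan2(0, -3) = 180 deg
phi = acos(-10/10.4403) = 163.3008 deg

rho = 10.4403, theta = 180 deg, phi = 163.3008 deg


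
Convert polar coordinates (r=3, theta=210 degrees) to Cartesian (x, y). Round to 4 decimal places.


x = 3 * cos(210) = -2.5981
y = 3 * sin(210) = -1.5

(-2.5981, -1.5)


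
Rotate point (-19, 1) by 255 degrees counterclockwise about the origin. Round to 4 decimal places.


x' = -19*cos(255) - 1*sin(255) = 5.8835
y' = -19*sin(255) + 1*cos(255) = 18.0938

(5.8835, 18.0938)


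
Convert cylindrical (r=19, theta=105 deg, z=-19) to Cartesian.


x = 19 * cos(105) = -4.9176
y = 19 * sin(105) = 18.3526
z = -19

(-4.9176, 18.3526, -19)


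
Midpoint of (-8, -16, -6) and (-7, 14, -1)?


Midpoint = ((-8+-7)/2, (-16+14)/2, (-6+-1)/2) = (-7.5, -1, -3.5)

(-7.5, -1, -3.5)


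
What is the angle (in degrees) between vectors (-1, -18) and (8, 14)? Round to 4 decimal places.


dot = -1*8 + -18*14 = -260
|u| = 18.0278, |v| = 16.1245
cos(angle) = -0.8944
angle = 153.4349 degrees

153.4349 degrees


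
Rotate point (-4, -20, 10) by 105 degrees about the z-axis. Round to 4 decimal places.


x' = -4*cos(105) - -20*sin(105) = 20.3538
y' = -4*sin(105) + -20*cos(105) = 1.3127
z' = 10

(20.3538, 1.3127, 10)


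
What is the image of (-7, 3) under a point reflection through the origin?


Reflection through origin: (x, y) -> (-x, -y)
(-7, 3) -> (7, -3)

(7, -3)


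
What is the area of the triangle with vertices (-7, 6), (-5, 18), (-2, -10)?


Area = |x1(y2-y3) + x2(y3-y1) + x3(y1-y2)| / 2
= |-7*(18--10) + -5*(-10-6) + -2*(6-18)| / 2
= 46

46


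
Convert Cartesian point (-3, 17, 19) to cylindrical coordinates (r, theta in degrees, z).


r = sqrt((-3)^2 + 17^2) = 17.2627
theta = atan2(17, -3) = 100.008 deg
z = 19

r = 17.2627, theta = 100.008 deg, z = 19


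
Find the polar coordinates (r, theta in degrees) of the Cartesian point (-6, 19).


r = sqrt((-6)^2 + 19^2) = 19.9249
theta = atan2(19, -6) = 107.5256 degrees

r = 19.9249, theta = 107.5256 degrees


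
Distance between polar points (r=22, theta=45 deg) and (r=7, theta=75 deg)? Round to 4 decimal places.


d = sqrt(r1^2 + r2^2 - 2*r1*r2*cos(t2-t1))
d = sqrt(22^2 + 7^2 - 2*22*7*cos(75-45)) = 16.3176

16.3176


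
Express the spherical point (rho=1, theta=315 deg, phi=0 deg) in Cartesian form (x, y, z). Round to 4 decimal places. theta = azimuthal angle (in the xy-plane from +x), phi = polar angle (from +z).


x = 1 * sin(0) * cos(315) = 0
y = 1 * sin(0) * sin(315) = 0
z = 1 * cos(0) = 1

(0, 0, 1)


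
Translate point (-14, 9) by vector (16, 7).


Translation: (x+dx, y+dy) = (-14+16, 9+7) = (2, 16)

(2, 16)


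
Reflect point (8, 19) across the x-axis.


Reflection across x-axis: (x, y) -> (x, -y)
(8, 19) -> (8, -19)

(8, -19)


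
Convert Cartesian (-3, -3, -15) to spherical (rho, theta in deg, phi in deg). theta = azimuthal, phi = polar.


rho = sqrt((-3)^2 + (-3)^2 + (-15)^2) = 15.5885
theta = atan2(-3, -3) = 225 deg
phi = acos(-15/15.5885) = 164.2068 deg

rho = 15.5885, theta = 225 deg, phi = 164.2068 deg


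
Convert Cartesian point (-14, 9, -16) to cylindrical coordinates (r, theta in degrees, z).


r = sqrt((-14)^2 + 9^2) = 16.6433
theta = atan2(9, -14) = 147.2648 deg
z = -16

r = 16.6433, theta = 147.2648 deg, z = -16


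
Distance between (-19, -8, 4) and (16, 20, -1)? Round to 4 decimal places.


d = sqrt((16--19)^2 + (20--8)^2 + (-1-4)^2) = 45.0999

45.0999


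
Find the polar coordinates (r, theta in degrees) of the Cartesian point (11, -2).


r = sqrt(11^2 + (-2)^2) = 11.1803
theta = atan2(-2, 11) = 349.6952 degrees

r = 11.1803, theta = 349.6952 degrees


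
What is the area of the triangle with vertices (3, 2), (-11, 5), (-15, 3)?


Area = |x1(y2-y3) + x2(y3-y1) + x3(y1-y2)| / 2
= |3*(5-3) + -11*(3-2) + -15*(2-5)| / 2
= 20

20


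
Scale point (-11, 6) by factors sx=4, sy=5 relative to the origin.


Scaling: (x*sx, y*sy) = (-11*4, 6*5) = (-44, 30)

(-44, 30)


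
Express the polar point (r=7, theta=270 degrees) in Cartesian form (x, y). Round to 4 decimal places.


x = 7 * cos(270) = 0
y = 7 * sin(270) = -7

(0, -7)


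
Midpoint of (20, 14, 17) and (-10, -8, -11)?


Midpoint = ((20+-10)/2, (14+-8)/2, (17+-11)/2) = (5, 3, 3)

(5, 3, 3)


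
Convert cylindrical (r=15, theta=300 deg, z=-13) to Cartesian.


x = 15 * cos(300) = 7.5
y = 15 * sin(300) = -12.9904
z = -13

(7.5, -12.9904, -13)


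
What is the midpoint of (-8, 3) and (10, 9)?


Midpoint = ((-8+10)/2, (3+9)/2) = (1, 6)

(1, 6)


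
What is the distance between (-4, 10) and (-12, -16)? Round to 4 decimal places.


d = sqrt((-12--4)^2 + (-16-10)^2) = 27.2029

27.2029


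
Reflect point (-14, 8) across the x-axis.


Reflection across x-axis: (x, y) -> (x, -y)
(-14, 8) -> (-14, -8)

(-14, -8)


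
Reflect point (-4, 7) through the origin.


Reflection through origin: (x, y) -> (-x, -y)
(-4, 7) -> (4, -7)

(4, -7)


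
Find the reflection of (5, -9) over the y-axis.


Reflection across y-axis: (x, y) -> (-x, y)
(5, -9) -> (-5, -9)

(-5, -9)


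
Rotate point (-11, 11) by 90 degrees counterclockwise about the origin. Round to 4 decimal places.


x' = -11*cos(90) - 11*sin(90) = -11
y' = -11*sin(90) + 11*cos(90) = -11

(-11, -11)


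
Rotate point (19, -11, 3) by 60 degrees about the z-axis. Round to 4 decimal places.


x' = 19*cos(60) - -11*sin(60) = 19.0263
y' = 19*sin(60) + -11*cos(60) = 10.9545
z' = 3

(19.0263, 10.9545, 3)


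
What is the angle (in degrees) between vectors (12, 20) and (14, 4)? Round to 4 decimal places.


dot = 12*14 + 20*4 = 248
|u| = 23.3238, |v| = 14.5602
cos(angle) = 0.7303
angle = 43.0908 degrees

43.0908 degrees


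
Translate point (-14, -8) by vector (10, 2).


Translation: (x+dx, y+dy) = (-14+10, -8+2) = (-4, -6)

(-4, -6)


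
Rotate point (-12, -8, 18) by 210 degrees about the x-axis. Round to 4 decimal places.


x' = -12
y' = -8*cos(210) - 18*sin(210) = 15.9282
z' = -8*sin(210) + 18*cos(210) = -11.5885

(-12, 15.9282, -11.5885)


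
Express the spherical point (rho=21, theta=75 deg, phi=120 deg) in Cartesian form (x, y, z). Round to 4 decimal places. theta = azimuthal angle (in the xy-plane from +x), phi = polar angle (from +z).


x = 21 * sin(120) * cos(75) = 4.707
y = 21 * sin(120) * sin(75) = 17.5668
z = 21 * cos(120) = -10.5

(4.707, 17.5668, -10.5)


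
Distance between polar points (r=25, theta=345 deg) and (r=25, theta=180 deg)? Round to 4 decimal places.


d = sqrt(r1^2 + r2^2 - 2*r1*r2*cos(t2-t1))
d = sqrt(25^2 + 25^2 - 2*25*25*cos(180-345)) = 49.5722

49.5722


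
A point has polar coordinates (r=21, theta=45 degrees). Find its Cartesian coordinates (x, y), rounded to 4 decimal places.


x = 21 * cos(45) = 14.8492
y = 21 * sin(45) = 14.8492

(14.8492, 14.8492)


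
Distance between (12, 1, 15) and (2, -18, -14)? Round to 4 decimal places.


d = sqrt((2-12)^2 + (-18-1)^2 + (-14-15)^2) = 36.0832

36.0832


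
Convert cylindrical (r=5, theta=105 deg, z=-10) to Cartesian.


x = 5 * cos(105) = -1.2941
y = 5 * sin(105) = 4.8296
z = -10

(-1.2941, 4.8296, -10)


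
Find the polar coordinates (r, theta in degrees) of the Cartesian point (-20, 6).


r = sqrt((-20)^2 + 6^2) = 20.8806
theta = atan2(6, -20) = 163.3008 degrees

r = 20.8806, theta = 163.3008 degrees


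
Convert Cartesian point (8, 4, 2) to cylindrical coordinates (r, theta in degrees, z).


r = sqrt(8^2 + 4^2) = 8.9443
theta = atan2(4, 8) = 26.5651 deg
z = 2

r = 8.9443, theta = 26.5651 deg, z = 2


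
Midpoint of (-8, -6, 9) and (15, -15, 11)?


Midpoint = ((-8+15)/2, (-6+-15)/2, (9+11)/2) = (3.5, -10.5, 10)

(3.5, -10.5, 10)


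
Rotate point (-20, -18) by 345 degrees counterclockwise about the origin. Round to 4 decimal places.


x' = -20*cos(345) - -18*sin(345) = -23.9773
y' = -20*sin(345) + -18*cos(345) = -12.2103

(-23.9773, -12.2103)


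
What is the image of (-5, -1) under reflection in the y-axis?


Reflection across y-axis: (x, y) -> (-x, y)
(-5, -1) -> (5, -1)

(5, -1)


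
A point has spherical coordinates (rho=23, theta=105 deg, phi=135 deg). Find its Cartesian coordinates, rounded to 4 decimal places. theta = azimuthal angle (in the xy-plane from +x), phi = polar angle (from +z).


x = 23 * sin(135) * cos(105) = -4.2093
y = 23 * sin(135) * sin(105) = 15.7093
z = 23 * cos(135) = -16.2635

(-4.2093, 15.7093, -16.2635)


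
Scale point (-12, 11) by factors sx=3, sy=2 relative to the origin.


Scaling: (x*sx, y*sy) = (-12*3, 11*2) = (-36, 22)

(-36, 22)


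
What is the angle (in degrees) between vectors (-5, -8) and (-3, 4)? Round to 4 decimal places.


dot = -5*-3 + -8*4 = -17
|u| = 9.434, |v| = 5
cos(angle) = -0.3604
angle = 111.1247 degrees

111.1247 degrees


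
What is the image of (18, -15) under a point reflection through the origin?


Reflection through origin: (x, y) -> (-x, -y)
(18, -15) -> (-18, 15)

(-18, 15)


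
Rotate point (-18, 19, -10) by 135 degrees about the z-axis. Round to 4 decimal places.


x' = -18*cos(135) - 19*sin(135) = -0.7071
y' = -18*sin(135) + 19*cos(135) = -26.163
z' = -10

(-0.7071, -26.163, -10)


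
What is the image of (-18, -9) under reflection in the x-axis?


Reflection across x-axis: (x, y) -> (x, -y)
(-18, -9) -> (-18, 9)

(-18, 9)


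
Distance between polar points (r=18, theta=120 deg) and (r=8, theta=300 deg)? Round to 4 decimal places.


d = sqrt(r1^2 + r2^2 - 2*r1*r2*cos(t2-t1))
d = sqrt(18^2 + 8^2 - 2*18*8*cos(300-120)) = 26

26


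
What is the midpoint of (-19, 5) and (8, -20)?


Midpoint = ((-19+8)/2, (5+-20)/2) = (-5.5, -7.5)

(-5.5, -7.5)


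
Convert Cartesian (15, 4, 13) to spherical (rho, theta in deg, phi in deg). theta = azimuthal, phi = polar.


rho = sqrt(15^2 + 4^2 + 13^2) = 20.2485
theta = atan2(4, 15) = 14.9314 deg
phi = acos(13/20.2485) = 50.0571 deg

rho = 20.2485, theta = 14.9314 deg, phi = 50.0571 deg


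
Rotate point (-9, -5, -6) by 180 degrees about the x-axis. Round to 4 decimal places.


x' = -9
y' = -5*cos(180) - -6*sin(180) = 5
z' = -5*sin(180) + -6*cos(180) = 6

(-9, 5, 6)


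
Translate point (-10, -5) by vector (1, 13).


Translation: (x+dx, y+dy) = (-10+1, -5+13) = (-9, 8)

(-9, 8)


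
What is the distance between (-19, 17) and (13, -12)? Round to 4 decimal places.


d = sqrt((13--19)^2 + (-12-17)^2) = 43.1856

43.1856


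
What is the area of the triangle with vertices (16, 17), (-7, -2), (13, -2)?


Area = |x1(y2-y3) + x2(y3-y1) + x3(y1-y2)| / 2
= |16*(-2--2) + -7*(-2-17) + 13*(17--2)| / 2
= 190

190


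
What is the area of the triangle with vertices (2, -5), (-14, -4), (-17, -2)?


Area = |x1(y2-y3) + x2(y3-y1) + x3(y1-y2)| / 2
= |2*(-4--2) + -14*(-2--5) + -17*(-5--4)| / 2
= 14.5

14.5


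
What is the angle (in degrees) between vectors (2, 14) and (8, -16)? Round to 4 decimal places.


dot = 2*8 + 14*-16 = -208
|u| = 14.1421, |v| = 17.8885
cos(angle) = -0.8222
angle = 145.3048 degrees

145.3048 degrees


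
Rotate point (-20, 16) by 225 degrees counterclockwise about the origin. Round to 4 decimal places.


x' = -20*cos(225) - 16*sin(225) = 25.4558
y' = -20*sin(225) + 16*cos(225) = 2.8284

(25.4558, 2.8284)


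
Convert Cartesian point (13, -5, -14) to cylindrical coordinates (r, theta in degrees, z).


r = sqrt(13^2 + (-5)^2) = 13.9284
theta = atan2(-5, 13) = 338.9625 deg
z = -14

r = 13.9284, theta = 338.9625 deg, z = -14


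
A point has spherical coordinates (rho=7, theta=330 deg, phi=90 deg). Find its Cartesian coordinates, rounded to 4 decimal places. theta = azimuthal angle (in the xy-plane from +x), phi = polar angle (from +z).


x = 7 * sin(90) * cos(330) = 6.0622
y = 7 * sin(90) * sin(330) = -3.5
z = 7 * cos(90) = 0

(6.0622, -3.5, 0)


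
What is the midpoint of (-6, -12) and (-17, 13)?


Midpoint = ((-6+-17)/2, (-12+13)/2) = (-11.5, 0.5)

(-11.5, 0.5)


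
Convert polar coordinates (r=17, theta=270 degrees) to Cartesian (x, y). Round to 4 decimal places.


x = 17 * cos(270) = 0
y = 17 * sin(270) = -17

(0, -17)


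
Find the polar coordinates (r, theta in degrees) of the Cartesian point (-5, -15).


r = sqrt((-5)^2 + (-15)^2) = 15.8114
theta = atan2(-15, -5) = 251.5651 degrees

r = 15.8114, theta = 251.5651 degrees


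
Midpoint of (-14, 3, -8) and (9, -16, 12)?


Midpoint = ((-14+9)/2, (3+-16)/2, (-8+12)/2) = (-2.5, -6.5, 2)

(-2.5, -6.5, 2)


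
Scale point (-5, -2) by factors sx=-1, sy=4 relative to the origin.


Scaling: (x*sx, y*sy) = (-5*-1, -2*4) = (5, -8)

(5, -8)


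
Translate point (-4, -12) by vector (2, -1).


Translation: (x+dx, y+dy) = (-4+2, -12+-1) = (-2, -13)

(-2, -13)


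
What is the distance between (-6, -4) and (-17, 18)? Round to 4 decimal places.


d = sqrt((-17--6)^2 + (18--4)^2) = 24.5967

24.5967


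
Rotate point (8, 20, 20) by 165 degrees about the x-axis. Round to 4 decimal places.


x' = 8
y' = 20*cos(165) - 20*sin(165) = -24.4949
z' = 20*sin(165) + 20*cos(165) = -14.1421

(8, -24.4949, -14.1421)


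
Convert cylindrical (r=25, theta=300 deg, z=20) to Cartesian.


x = 25 * cos(300) = 12.5
y = 25 * sin(300) = -21.6506
z = 20

(12.5, -21.6506, 20)


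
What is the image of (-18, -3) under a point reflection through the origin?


Reflection through origin: (x, y) -> (-x, -y)
(-18, -3) -> (18, 3)

(18, 3)


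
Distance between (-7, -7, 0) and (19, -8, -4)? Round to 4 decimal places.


d = sqrt((19--7)^2 + (-8--7)^2 + (-4-0)^2) = 26.3249

26.3249


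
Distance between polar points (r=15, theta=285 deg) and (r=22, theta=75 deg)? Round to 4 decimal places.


d = sqrt(r1^2 + r2^2 - 2*r1*r2*cos(t2-t1))
d = sqrt(15^2 + 22^2 - 2*15*22*cos(75-285)) = 35.7851

35.7851


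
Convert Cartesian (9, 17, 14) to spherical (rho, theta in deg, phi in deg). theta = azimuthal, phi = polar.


rho = sqrt(9^2 + 17^2 + 14^2) = 23.7908
theta = atan2(17, 9) = 62.1027 deg
phi = acos(14/23.7908) = 53.9519 deg

rho = 23.7908, theta = 62.1027 deg, phi = 53.9519 deg


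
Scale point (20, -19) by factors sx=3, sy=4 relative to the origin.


Scaling: (x*sx, y*sy) = (20*3, -19*4) = (60, -76)

(60, -76)


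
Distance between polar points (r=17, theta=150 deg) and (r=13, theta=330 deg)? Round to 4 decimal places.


d = sqrt(r1^2 + r2^2 - 2*r1*r2*cos(t2-t1))
d = sqrt(17^2 + 13^2 - 2*17*13*cos(330-150)) = 30

30


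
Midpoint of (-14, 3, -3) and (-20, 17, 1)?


Midpoint = ((-14+-20)/2, (3+17)/2, (-3+1)/2) = (-17, 10, -1)

(-17, 10, -1)


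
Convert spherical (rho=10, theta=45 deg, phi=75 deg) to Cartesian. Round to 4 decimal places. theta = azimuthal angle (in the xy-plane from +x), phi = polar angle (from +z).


x = 10 * sin(75) * cos(45) = 6.8301
y = 10 * sin(75) * sin(45) = 6.8301
z = 10 * cos(75) = 2.5882

(6.8301, 6.8301, 2.5882)


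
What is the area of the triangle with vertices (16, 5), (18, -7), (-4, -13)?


Area = |x1(y2-y3) + x2(y3-y1) + x3(y1-y2)| / 2
= |16*(-7--13) + 18*(-13-5) + -4*(5--7)| / 2
= 138

138


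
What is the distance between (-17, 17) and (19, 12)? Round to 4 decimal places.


d = sqrt((19--17)^2 + (12-17)^2) = 36.3456

36.3456


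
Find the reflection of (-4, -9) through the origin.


Reflection through origin: (x, y) -> (-x, -y)
(-4, -9) -> (4, 9)

(4, 9)


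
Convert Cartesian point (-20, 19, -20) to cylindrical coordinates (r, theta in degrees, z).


r = sqrt((-20)^2 + 19^2) = 27.5862
theta = atan2(19, -20) = 136.4688 deg
z = -20

r = 27.5862, theta = 136.4688 deg, z = -20


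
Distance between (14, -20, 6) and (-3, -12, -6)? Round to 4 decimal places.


d = sqrt((-3-14)^2 + (-12--20)^2 + (-6-6)^2) = 22.2935

22.2935


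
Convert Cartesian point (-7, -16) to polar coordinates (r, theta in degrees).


r = sqrt((-7)^2 + (-16)^2) = 17.4642
theta = atan2(-16, -7) = 246.3706 degrees

r = 17.4642, theta = 246.3706 degrees


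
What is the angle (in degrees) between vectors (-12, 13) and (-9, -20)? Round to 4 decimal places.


dot = -12*-9 + 13*-20 = -152
|u| = 17.6918, |v| = 21.9317
cos(angle) = -0.3917
angle = 113.0629 degrees

113.0629 degrees


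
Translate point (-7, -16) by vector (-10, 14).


Translation: (x+dx, y+dy) = (-7+-10, -16+14) = (-17, -2)

(-17, -2)


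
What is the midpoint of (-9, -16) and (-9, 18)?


Midpoint = ((-9+-9)/2, (-16+18)/2) = (-9, 1)

(-9, 1)


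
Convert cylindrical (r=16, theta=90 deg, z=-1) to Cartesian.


x = 16 * cos(90) = 0
y = 16 * sin(90) = 16
z = -1

(0, 16, -1)


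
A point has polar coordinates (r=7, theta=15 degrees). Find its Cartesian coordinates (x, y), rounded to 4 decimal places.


x = 7 * cos(15) = 6.7615
y = 7 * sin(15) = 1.8117

(6.7615, 1.8117)


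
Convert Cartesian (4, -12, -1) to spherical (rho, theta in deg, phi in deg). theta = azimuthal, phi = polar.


rho = sqrt(4^2 + (-12)^2 + (-1)^2) = 12.6886
theta = atan2(-12, 4) = 288.4349 deg
phi = acos(-1/12.6886) = 94.5202 deg

rho = 12.6886, theta = 288.4349 deg, phi = 94.5202 deg


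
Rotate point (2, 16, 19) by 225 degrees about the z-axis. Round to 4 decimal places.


x' = 2*cos(225) - 16*sin(225) = 9.8995
y' = 2*sin(225) + 16*cos(225) = -12.7279
z' = 19

(9.8995, -12.7279, 19)


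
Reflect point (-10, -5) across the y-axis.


Reflection across y-axis: (x, y) -> (-x, y)
(-10, -5) -> (10, -5)

(10, -5)


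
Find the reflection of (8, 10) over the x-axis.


Reflection across x-axis: (x, y) -> (x, -y)
(8, 10) -> (8, -10)

(8, -10)


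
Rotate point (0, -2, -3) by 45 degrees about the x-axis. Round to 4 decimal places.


x' = 0
y' = -2*cos(45) - -3*sin(45) = 0.7071
z' = -2*sin(45) + -3*cos(45) = -3.5355

(0, 0.7071, -3.5355)


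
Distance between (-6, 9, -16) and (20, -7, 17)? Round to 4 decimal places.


d = sqrt((20--6)^2 + (-7-9)^2 + (17--16)^2) = 44.9555

44.9555


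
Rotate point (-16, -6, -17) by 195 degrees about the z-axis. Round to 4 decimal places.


x' = -16*cos(195) - -6*sin(195) = 13.9019
y' = -16*sin(195) + -6*cos(195) = 9.9367
z' = -17

(13.9019, 9.9367, -17)


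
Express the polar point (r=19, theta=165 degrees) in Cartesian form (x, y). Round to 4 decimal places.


x = 19 * cos(165) = -18.3526
y = 19 * sin(165) = 4.9176

(-18.3526, 4.9176)


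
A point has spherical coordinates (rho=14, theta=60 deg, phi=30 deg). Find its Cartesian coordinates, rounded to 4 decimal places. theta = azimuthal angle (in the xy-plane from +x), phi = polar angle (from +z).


x = 14 * sin(30) * cos(60) = 3.5
y = 14 * sin(30) * sin(60) = 6.0622
z = 14 * cos(30) = 12.1244

(3.5, 6.0622, 12.1244)


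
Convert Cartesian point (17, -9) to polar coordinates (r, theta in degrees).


r = sqrt(17^2 + (-9)^2) = 19.2354
theta = atan2(-9, 17) = 332.1027 degrees

r = 19.2354, theta = 332.1027 degrees


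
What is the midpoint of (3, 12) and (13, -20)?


Midpoint = ((3+13)/2, (12+-20)/2) = (8, -4)

(8, -4)


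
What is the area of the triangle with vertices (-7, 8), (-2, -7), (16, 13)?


Area = |x1(y2-y3) + x2(y3-y1) + x3(y1-y2)| / 2
= |-7*(-7-13) + -2*(13-8) + 16*(8--7)| / 2
= 185

185


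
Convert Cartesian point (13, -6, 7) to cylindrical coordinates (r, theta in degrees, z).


r = sqrt(13^2 + (-6)^2) = 14.3178
theta = atan2(-6, 13) = 335.2249 deg
z = 7

r = 14.3178, theta = 335.2249 deg, z = 7


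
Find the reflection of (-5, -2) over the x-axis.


Reflection across x-axis: (x, y) -> (x, -y)
(-5, -2) -> (-5, 2)

(-5, 2)


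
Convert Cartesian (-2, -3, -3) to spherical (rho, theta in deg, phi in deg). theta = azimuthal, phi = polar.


rho = sqrt((-2)^2 + (-3)^2 + (-3)^2) = 4.6904
theta = atan2(-3, -2) = 236.3099 deg
phi = acos(-3/4.6904) = 129.7622 deg

rho = 4.6904, theta = 236.3099 deg, phi = 129.7622 deg


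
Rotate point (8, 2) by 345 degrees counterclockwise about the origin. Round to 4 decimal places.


x' = 8*cos(345) - 2*sin(345) = 8.245
y' = 8*sin(345) + 2*cos(345) = -0.1387

(8.245, -0.1387)


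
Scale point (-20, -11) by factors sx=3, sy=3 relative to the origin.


Scaling: (x*sx, y*sy) = (-20*3, -11*3) = (-60, -33)

(-60, -33)


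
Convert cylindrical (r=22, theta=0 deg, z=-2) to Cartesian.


x = 22 * cos(0) = 22
y = 22 * sin(0) = 0
z = -2

(22, 0, -2)


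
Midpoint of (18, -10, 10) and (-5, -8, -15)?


Midpoint = ((18+-5)/2, (-10+-8)/2, (10+-15)/2) = (6.5, -9, -2.5)

(6.5, -9, -2.5)


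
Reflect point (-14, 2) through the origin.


Reflection through origin: (x, y) -> (-x, -y)
(-14, 2) -> (14, -2)

(14, -2)


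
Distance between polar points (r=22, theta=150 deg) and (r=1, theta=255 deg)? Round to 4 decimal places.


d = sqrt(r1^2 + r2^2 - 2*r1*r2*cos(t2-t1))
d = sqrt(22^2 + 1^2 - 2*22*1*cos(255-150)) = 22.2798

22.2798


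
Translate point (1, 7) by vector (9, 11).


Translation: (x+dx, y+dy) = (1+9, 7+11) = (10, 18)

(10, 18)


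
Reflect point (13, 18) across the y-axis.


Reflection across y-axis: (x, y) -> (-x, y)
(13, 18) -> (-13, 18)

(-13, 18)


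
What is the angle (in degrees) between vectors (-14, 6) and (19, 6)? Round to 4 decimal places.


dot = -14*19 + 6*6 = -230
|u| = 15.2315, |v| = 19.9249
cos(angle) = -0.7579
angle = 139.2758 degrees

139.2758 degrees


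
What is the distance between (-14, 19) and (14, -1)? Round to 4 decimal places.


d = sqrt((14--14)^2 + (-1-19)^2) = 34.4093

34.4093


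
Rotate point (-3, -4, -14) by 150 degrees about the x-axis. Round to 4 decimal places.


x' = -3
y' = -4*cos(150) - -14*sin(150) = 10.4641
z' = -4*sin(150) + -14*cos(150) = 10.1244

(-3, 10.4641, 10.1244)


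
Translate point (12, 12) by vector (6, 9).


Translation: (x+dx, y+dy) = (12+6, 12+9) = (18, 21)

(18, 21)


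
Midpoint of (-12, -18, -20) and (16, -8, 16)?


Midpoint = ((-12+16)/2, (-18+-8)/2, (-20+16)/2) = (2, -13, -2)

(2, -13, -2)


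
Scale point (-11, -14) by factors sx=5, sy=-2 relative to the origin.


Scaling: (x*sx, y*sy) = (-11*5, -14*-2) = (-55, 28)

(-55, 28)


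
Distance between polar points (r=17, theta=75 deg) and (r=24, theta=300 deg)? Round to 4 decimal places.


d = sqrt(r1^2 + r2^2 - 2*r1*r2*cos(t2-t1))
d = sqrt(17^2 + 24^2 - 2*17*24*cos(300-75)) = 37.9737

37.9737


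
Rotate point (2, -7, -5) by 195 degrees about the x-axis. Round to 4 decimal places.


x' = 2
y' = -7*cos(195) - -5*sin(195) = 5.4674
z' = -7*sin(195) + -5*cos(195) = 6.6414

(2, 5.4674, 6.6414)


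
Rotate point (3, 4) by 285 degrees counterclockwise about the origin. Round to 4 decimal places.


x' = 3*cos(285) - 4*sin(285) = 4.6402
y' = 3*sin(285) + 4*cos(285) = -1.8625

(4.6402, -1.8625)


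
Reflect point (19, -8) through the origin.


Reflection through origin: (x, y) -> (-x, -y)
(19, -8) -> (-19, 8)

(-19, 8)


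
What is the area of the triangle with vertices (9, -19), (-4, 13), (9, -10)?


Area = |x1(y2-y3) + x2(y3-y1) + x3(y1-y2)| / 2
= |9*(13--10) + -4*(-10--19) + 9*(-19-13)| / 2
= 58.5

58.5


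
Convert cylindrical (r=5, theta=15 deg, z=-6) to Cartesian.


x = 5 * cos(15) = 4.8296
y = 5 * sin(15) = 1.2941
z = -6

(4.8296, 1.2941, -6)


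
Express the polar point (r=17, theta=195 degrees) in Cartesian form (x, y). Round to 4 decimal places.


x = 17 * cos(195) = -16.4207
y = 17 * sin(195) = -4.3999

(-16.4207, -4.3999)


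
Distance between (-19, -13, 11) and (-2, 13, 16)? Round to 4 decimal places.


d = sqrt((-2--19)^2 + (13--13)^2 + (16-11)^2) = 31.4643

31.4643


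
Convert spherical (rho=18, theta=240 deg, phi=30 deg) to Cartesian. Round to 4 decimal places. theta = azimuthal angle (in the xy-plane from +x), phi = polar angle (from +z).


x = 18 * sin(30) * cos(240) = -4.5
y = 18 * sin(30) * sin(240) = -7.7942
z = 18 * cos(30) = 15.5885

(-4.5, -7.7942, 15.5885)


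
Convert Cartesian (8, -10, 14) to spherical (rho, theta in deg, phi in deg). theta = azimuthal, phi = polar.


rho = sqrt(8^2 + (-10)^2 + 14^2) = 18.9737
theta = atan2(-10, 8) = 308.6598 deg
phi = acos(14/18.9737) = 42.4502 deg

rho = 18.9737, theta = 308.6598 deg, phi = 42.4502 deg


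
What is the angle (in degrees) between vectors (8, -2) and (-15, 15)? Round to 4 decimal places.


dot = 8*-15 + -2*15 = -150
|u| = 8.2462, |v| = 21.2132
cos(angle) = -0.8575
angle = 149.0362 degrees

149.0362 degrees


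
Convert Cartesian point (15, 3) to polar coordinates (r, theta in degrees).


r = sqrt(15^2 + 3^2) = 15.2971
theta = atan2(3, 15) = 11.3099 degrees

r = 15.2971, theta = 11.3099 degrees


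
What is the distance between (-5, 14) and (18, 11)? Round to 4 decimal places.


d = sqrt((18--5)^2 + (11-14)^2) = 23.1948

23.1948


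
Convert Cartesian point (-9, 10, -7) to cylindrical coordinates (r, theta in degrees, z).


r = sqrt((-9)^2 + 10^2) = 13.4536
theta = atan2(10, -9) = 131.9872 deg
z = -7

r = 13.4536, theta = 131.9872 deg, z = -7


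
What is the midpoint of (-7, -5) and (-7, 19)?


Midpoint = ((-7+-7)/2, (-5+19)/2) = (-7, 7)

(-7, 7)


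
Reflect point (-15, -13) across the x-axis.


Reflection across x-axis: (x, y) -> (x, -y)
(-15, -13) -> (-15, 13)

(-15, 13)


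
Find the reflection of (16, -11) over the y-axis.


Reflection across y-axis: (x, y) -> (-x, y)
(16, -11) -> (-16, -11)

(-16, -11)


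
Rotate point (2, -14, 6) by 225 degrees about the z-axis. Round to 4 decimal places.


x' = 2*cos(225) - -14*sin(225) = -11.3137
y' = 2*sin(225) + -14*cos(225) = 8.4853
z' = 6

(-11.3137, 8.4853, 6)


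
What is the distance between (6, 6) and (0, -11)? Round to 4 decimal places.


d = sqrt((0-6)^2 + (-11-6)^2) = 18.0278

18.0278


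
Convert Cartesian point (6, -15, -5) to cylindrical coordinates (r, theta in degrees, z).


r = sqrt(6^2 + (-15)^2) = 16.1555
theta = atan2(-15, 6) = 291.8014 deg
z = -5

r = 16.1555, theta = 291.8014 deg, z = -5


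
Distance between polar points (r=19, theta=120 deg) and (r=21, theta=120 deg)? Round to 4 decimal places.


d = sqrt(r1^2 + r2^2 - 2*r1*r2*cos(t2-t1))
d = sqrt(19^2 + 21^2 - 2*19*21*cos(120-120)) = 2

2


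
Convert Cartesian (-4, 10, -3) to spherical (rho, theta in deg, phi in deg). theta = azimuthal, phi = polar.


rho = sqrt((-4)^2 + 10^2 + (-3)^2) = 11.1803
theta = atan2(10, -4) = 111.8014 deg
phi = acos(-3/11.1803) = 105.5648 deg

rho = 11.1803, theta = 111.8014 deg, phi = 105.5648 deg


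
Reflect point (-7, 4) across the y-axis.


Reflection across y-axis: (x, y) -> (-x, y)
(-7, 4) -> (7, 4)

(7, 4)


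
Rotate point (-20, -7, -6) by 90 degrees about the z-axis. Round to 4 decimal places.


x' = -20*cos(90) - -7*sin(90) = 7
y' = -20*sin(90) + -7*cos(90) = -20
z' = -6

(7, -20, -6)


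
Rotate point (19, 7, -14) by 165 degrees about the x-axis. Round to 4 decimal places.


x' = 19
y' = 7*cos(165) - -14*sin(165) = -3.138
z' = 7*sin(165) + -14*cos(165) = 15.3347

(19, -3.138, 15.3347)


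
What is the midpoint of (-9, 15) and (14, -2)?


Midpoint = ((-9+14)/2, (15+-2)/2) = (2.5, 6.5)

(2.5, 6.5)


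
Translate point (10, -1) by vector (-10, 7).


Translation: (x+dx, y+dy) = (10+-10, -1+7) = (0, 6)

(0, 6)


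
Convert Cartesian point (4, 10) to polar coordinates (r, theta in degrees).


r = sqrt(4^2 + 10^2) = 10.7703
theta = atan2(10, 4) = 68.1986 degrees

r = 10.7703, theta = 68.1986 degrees


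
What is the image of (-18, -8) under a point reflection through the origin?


Reflection through origin: (x, y) -> (-x, -y)
(-18, -8) -> (18, 8)

(18, 8)


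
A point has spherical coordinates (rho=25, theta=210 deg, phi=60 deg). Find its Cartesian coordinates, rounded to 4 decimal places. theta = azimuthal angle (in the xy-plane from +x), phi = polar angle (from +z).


x = 25 * sin(60) * cos(210) = -18.75
y = 25 * sin(60) * sin(210) = -10.8253
z = 25 * cos(60) = 12.5

(-18.75, -10.8253, 12.5)


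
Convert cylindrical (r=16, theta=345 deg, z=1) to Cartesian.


x = 16 * cos(345) = 15.4548
y = 16 * sin(345) = -4.1411
z = 1

(15.4548, -4.1411, 1)


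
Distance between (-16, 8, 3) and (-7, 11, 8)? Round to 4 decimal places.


d = sqrt((-7--16)^2 + (11-8)^2 + (8-3)^2) = 10.7238

10.7238


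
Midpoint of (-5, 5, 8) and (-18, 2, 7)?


Midpoint = ((-5+-18)/2, (5+2)/2, (8+7)/2) = (-11.5, 3.5, 7.5)

(-11.5, 3.5, 7.5)


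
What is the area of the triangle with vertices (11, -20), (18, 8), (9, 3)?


Area = |x1(y2-y3) + x2(y3-y1) + x3(y1-y2)| / 2
= |11*(8-3) + 18*(3--20) + 9*(-20-8)| / 2
= 108.5

108.5


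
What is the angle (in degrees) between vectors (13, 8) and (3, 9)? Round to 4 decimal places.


dot = 13*3 + 8*9 = 111
|u| = 15.2643, |v| = 9.4868
cos(angle) = 0.7665
angle = 39.9575 degrees

39.9575 degrees


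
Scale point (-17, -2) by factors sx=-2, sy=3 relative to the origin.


Scaling: (x*sx, y*sy) = (-17*-2, -2*3) = (34, -6)

(34, -6)


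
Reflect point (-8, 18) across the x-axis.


Reflection across x-axis: (x, y) -> (x, -y)
(-8, 18) -> (-8, -18)

(-8, -18)


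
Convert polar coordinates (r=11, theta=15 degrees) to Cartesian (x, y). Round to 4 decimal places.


x = 11 * cos(15) = 10.6252
y = 11 * sin(15) = 2.847

(10.6252, 2.847)


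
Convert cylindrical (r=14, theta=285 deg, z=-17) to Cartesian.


x = 14 * cos(285) = 3.6235
y = 14 * sin(285) = -13.523
z = -17

(3.6235, -13.523, -17)


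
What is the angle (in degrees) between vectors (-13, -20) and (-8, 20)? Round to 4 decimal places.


dot = -13*-8 + -20*20 = -296
|u| = 23.8537, |v| = 21.5407
cos(angle) = -0.5761
angle = 125.1747 degrees

125.1747 degrees


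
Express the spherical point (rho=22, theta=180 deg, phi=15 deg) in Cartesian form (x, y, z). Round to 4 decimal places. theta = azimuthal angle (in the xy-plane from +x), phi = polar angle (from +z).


x = 22 * sin(15) * cos(180) = -5.694
y = 22 * sin(15) * sin(180) = 0
z = 22 * cos(15) = 21.2504

(-5.694, 0, 21.2504)


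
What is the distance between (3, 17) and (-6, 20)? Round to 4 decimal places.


d = sqrt((-6-3)^2 + (20-17)^2) = 9.4868

9.4868


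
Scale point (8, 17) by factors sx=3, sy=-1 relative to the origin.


Scaling: (x*sx, y*sy) = (8*3, 17*-1) = (24, -17)

(24, -17)


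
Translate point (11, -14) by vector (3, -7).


Translation: (x+dx, y+dy) = (11+3, -14+-7) = (14, -21)

(14, -21)


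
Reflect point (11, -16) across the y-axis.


Reflection across y-axis: (x, y) -> (-x, y)
(11, -16) -> (-11, -16)

(-11, -16)


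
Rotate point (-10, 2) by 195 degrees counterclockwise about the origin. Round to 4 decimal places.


x' = -10*cos(195) - 2*sin(195) = 10.1769
y' = -10*sin(195) + 2*cos(195) = 0.6563

(10.1769, 0.6563)


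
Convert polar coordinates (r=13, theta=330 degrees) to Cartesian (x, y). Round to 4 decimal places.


x = 13 * cos(330) = 11.2583
y = 13 * sin(330) = -6.5

(11.2583, -6.5)


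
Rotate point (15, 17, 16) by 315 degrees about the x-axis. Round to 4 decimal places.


x' = 15
y' = 17*cos(315) - 16*sin(315) = 23.3345
z' = 17*sin(315) + 16*cos(315) = -0.7071

(15, 23.3345, -0.7071)


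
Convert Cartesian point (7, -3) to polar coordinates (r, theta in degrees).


r = sqrt(7^2 + (-3)^2) = 7.6158
theta = atan2(-3, 7) = 336.8014 degrees

r = 7.6158, theta = 336.8014 degrees


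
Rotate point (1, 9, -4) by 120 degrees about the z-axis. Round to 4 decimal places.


x' = 1*cos(120) - 9*sin(120) = -8.2942
y' = 1*sin(120) + 9*cos(120) = -3.634
z' = -4

(-8.2942, -3.634, -4)


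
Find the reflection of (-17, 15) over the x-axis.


Reflection across x-axis: (x, y) -> (x, -y)
(-17, 15) -> (-17, -15)

(-17, -15)


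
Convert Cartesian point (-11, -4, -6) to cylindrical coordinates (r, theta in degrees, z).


r = sqrt((-11)^2 + (-4)^2) = 11.7047
theta = atan2(-4, -11) = 199.9831 deg
z = -6

r = 11.7047, theta = 199.9831 deg, z = -6


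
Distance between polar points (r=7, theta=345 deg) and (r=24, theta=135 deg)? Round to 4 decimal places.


d = sqrt(r1^2 + r2^2 - 2*r1*r2*cos(t2-t1))
d = sqrt(7^2 + 24^2 - 2*7*24*cos(135-345)) = 30.2652

30.2652


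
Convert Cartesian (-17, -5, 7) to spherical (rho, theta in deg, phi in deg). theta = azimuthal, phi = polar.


rho = sqrt((-17)^2 + (-5)^2 + 7^2) = 19.0526
theta = atan2(-5, -17) = 196.3895 deg
phi = acos(7/19.0526) = 68.4444 deg

rho = 19.0526, theta = 196.3895 deg, phi = 68.4444 deg


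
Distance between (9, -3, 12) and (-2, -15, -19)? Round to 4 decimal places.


d = sqrt((-2-9)^2 + (-15--3)^2 + (-19-12)^2) = 35.0143

35.0143


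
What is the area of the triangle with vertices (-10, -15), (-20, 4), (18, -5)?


Area = |x1(y2-y3) + x2(y3-y1) + x3(y1-y2)| / 2
= |-10*(4--5) + -20*(-5--15) + 18*(-15-4)| / 2
= 316

316


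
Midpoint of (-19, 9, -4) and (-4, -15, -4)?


Midpoint = ((-19+-4)/2, (9+-15)/2, (-4+-4)/2) = (-11.5, -3, -4)

(-11.5, -3, -4)


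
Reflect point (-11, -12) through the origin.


Reflection through origin: (x, y) -> (-x, -y)
(-11, -12) -> (11, 12)

(11, 12)


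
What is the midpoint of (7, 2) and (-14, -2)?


Midpoint = ((7+-14)/2, (2+-2)/2) = (-3.5, 0)

(-3.5, 0)


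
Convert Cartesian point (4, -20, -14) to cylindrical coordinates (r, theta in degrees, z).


r = sqrt(4^2 + (-20)^2) = 20.3961
theta = atan2(-20, 4) = 281.3099 deg
z = -14

r = 20.3961, theta = 281.3099 deg, z = -14


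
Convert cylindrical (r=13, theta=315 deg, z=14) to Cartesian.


x = 13 * cos(315) = 9.1924
y = 13 * sin(315) = -9.1924
z = 14

(9.1924, -9.1924, 14)


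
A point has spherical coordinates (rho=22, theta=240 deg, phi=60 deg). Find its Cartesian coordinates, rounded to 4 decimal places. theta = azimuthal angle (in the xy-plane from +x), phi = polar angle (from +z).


x = 22 * sin(60) * cos(240) = -9.5263
y = 22 * sin(60) * sin(240) = -16.5
z = 22 * cos(60) = 11

(-9.5263, -16.5, 11)


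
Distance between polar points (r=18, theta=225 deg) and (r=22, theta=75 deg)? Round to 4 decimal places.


d = sqrt(r1^2 + r2^2 - 2*r1*r2*cos(t2-t1))
d = sqrt(18^2 + 22^2 - 2*18*22*cos(75-225)) = 38.6509

38.6509


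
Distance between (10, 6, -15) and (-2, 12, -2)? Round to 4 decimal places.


d = sqrt((-2-10)^2 + (12-6)^2 + (-2--15)^2) = 18.6815

18.6815


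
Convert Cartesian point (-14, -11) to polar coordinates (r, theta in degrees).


r = sqrt((-14)^2 + (-11)^2) = 17.8045
theta = atan2(-11, -14) = 218.1572 degrees

r = 17.8045, theta = 218.1572 degrees


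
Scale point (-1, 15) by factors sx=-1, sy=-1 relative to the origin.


Scaling: (x*sx, y*sy) = (-1*-1, 15*-1) = (1, -15)

(1, -15)


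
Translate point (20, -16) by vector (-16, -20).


Translation: (x+dx, y+dy) = (20+-16, -16+-20) = (4, -36)

(4, -36)


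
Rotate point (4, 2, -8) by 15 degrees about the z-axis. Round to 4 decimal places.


x' = 4*cos(15) - 2*sin(15) = 3.3461
y' = 4*sin(15) + 2*cos(15) = 2.9671
z' = -8

(3.3461, 2.9671, -8)


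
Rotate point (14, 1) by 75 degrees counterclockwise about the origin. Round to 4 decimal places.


x' = 14*cos(75) - 1*sin(75) = 2.6575
y' = 14*sin(75) + 1*cos(75) = 13.7818

(2.6575, 13.7818)


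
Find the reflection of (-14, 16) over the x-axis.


Reflection across x-axis: (x, y) -> (x, -y)
(-14, 16) -> (-14, -16)

(-14, -16)


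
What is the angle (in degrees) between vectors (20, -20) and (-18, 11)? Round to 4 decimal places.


dot = 20*-18 + -20*11 = -580
|u| = 28.2843, |v| = 21.095
cos(angle) = -0.9721
angle = 166.4296 degrees

166.4296 degrees


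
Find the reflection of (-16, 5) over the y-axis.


Reflection across y-axis: (x, y) -> (-x, y)
(-16, 5) -> (16, 5)

(16, 5)


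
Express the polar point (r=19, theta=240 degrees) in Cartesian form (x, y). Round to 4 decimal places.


x = 19 * cos(240) = -9.5
y = 19 * sin(240) = -16.4545

(-9.5, -16.4545)


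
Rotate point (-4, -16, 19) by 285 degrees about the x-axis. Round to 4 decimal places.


x' = -4
y' = -16*cos(285) - 19*sin(285) = 14.2115
z' = -16*sin(285) + 19*cos(285) = 20.3724

(-4, 14.2115, 20.3724)


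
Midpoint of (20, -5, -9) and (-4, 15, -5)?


Midpoint = ((20+-4)/2, (-5+15)/2, (-9+-5)/2) = (8, 5, -7)

(8, 5, -7)


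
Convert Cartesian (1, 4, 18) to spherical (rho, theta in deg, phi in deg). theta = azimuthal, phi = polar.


rho = sqrt(1^2 + 4^2 + 18^2) = 18.4662
theta = atan2(4, 1) = 75.9638 deg
phi = acos(18/18.4662) = 12.9017 deg

rho = 18.4662, theta = 75.9638 deg, phi = 12.9017 deg


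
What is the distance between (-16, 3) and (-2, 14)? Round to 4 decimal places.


d = sqrt((-2--16)^2 + (14-3)^2) = 17.8045

17.8045


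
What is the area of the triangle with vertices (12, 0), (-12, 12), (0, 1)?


Area = |x1(y2-y3) + x2(y3-y1) + x3(y1-y2)| / 2
= |12*(12-1) + -12*(1-0) + 0*(0-12)| / 2
= 60

60


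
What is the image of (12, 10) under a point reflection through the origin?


Reflection through origin: (x, y) -> (-x, -y)
(12, 10) -> (-12, -10)

(-12, -10)


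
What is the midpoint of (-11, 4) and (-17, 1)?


Midpoint = ((-11+-17)/2, (4+1)/2) = (-14, 2.5)

(-14, 2.5)


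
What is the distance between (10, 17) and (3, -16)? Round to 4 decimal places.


d = sqrt((3-10)^2 + (-16-17)^2) = 33.7343

33.7343


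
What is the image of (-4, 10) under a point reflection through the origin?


Reflection through origin: (x, y) -> (-x, -y)
(-4, 10) -> (4, -10)

(4, -10)


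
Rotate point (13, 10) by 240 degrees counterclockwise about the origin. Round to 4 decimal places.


x' = 13*cos(240) - 10*sin(240) = 2.1603
y' = 13*sin(240) + 10*cos(240) = -16.2583

(2.1603, -16.2583)


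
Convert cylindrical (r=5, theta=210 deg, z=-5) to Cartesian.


x = 5 * cos(210) = -4.3301
y = 5 * sin(210) = -2.5
z = -5

(-4.3301, -2.5, -5)
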